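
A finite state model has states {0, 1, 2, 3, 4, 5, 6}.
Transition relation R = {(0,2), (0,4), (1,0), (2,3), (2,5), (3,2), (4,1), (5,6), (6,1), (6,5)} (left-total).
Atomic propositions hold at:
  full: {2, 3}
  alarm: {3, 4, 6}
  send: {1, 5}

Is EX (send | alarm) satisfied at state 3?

Sat(send | alarm) = {1, 3, 4, 5, 6}
Sat(EX (send | alarm)) = {s : some successor in {1, 3, 4, 5, 6}} = {0, 2, 4, 5, 6}
3 ∉ Sat(EX (send | alarm)) = {0, 2, 4, 5, 6}, so the formula does not hold at 3.

No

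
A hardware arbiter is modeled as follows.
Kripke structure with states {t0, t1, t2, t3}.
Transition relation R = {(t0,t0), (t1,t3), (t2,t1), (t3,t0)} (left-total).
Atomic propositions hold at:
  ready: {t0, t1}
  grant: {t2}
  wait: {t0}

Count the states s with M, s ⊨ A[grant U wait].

A[grant U wait]: least fixpoint, start Z0 = Sat(wait) = {t0}, add states in Sat(grant) with every successor in Z. Already a fixed point.
Sat(A[grant U wait]) = {t0}
|Sat(A[grant U wait])| = |{t0}| = 1.

1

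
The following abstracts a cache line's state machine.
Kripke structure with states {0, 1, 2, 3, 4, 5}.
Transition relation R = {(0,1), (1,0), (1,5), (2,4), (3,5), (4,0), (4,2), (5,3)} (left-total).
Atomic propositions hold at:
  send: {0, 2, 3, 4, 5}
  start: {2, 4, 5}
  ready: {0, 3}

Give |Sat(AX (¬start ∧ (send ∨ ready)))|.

1

Sat(¬start) = {0, 1, 3}
Sat(send ∨ ready) = {0, 2, 3, 4, 5}
Sat(¬start ∧ (send ∨ ready)) = {0, 3}
Sat(AX (¬start ∧ (send ∨ ready))) = {s : every successor in {0, 3}} = {5}
|Sat(AX (¬start ∧ (send ∨ ready)))| = |{5}| = 1.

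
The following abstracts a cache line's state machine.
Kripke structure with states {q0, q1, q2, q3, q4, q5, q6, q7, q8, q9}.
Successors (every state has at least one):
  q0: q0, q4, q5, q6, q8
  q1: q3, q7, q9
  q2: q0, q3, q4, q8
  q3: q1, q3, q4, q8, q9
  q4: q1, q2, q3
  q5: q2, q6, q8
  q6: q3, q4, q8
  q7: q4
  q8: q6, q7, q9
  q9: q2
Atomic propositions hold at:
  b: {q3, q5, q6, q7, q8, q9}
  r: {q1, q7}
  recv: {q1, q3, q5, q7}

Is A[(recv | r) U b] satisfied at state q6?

Sat(recv | r) = {q1, q3, q5, q7}
A[(recv | r) U b]: least fixpoint, start Z0 = Sat(b) = {q3, q5, q6, q7, q8, q9}, add states in Sat(recv | r) with every successor in Z. Z1 = {q1, q3, q5, q6, q7, q8, q9}; fixed.
Sat(A[(recv | r) U b]) = {q1, q3, q5, q6, q7, q8, q9}
q6 ∈ Sat(A[(recv | r) U b]) = {q1, q3, q5, q6, q7, q8, q9}, so the formula holds at q6.

Yes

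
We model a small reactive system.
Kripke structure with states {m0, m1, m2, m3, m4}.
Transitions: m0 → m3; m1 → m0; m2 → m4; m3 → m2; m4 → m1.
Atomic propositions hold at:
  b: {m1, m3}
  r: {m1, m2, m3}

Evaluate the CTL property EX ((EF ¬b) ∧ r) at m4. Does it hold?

Yes

Sat(¬b) = {m0, m2, m4}
EF ¬b: least fixpoint, start Z0 = {m0, m2, m4}, add states with some successor in Z. Z1 = {m0, m1, m2, m3, m4}; fixed.
Sat(EF ¬b) = {m0, m1, m2, m3, m4}
Sat((EF ¬b) ∧ r) = {m1, m2, m3}
Sat(EX ((EF ¬b) ∧ r)) = {s : some successor in {m1, m2, m3}} = {m0, m3, m4}
m4 ∈ Sat(EX ((EF ¬b) ∧ r)) = {m0, m3, m4}, so the formula holds at m4.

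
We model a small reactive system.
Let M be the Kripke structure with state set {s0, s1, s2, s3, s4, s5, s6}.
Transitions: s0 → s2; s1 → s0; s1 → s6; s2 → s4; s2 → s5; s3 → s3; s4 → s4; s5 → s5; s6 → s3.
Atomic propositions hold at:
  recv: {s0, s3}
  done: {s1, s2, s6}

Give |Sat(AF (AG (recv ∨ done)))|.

Sat(recv ∨ done) = {s0, s1, s2, s3, s6}
AG (recv ∨ done): greatest fixpoint, start Z0 = {s0, s1, s2, s3, s6}, keep only states in Sat with every successor in Z. Z1 = {s0, s1, s3, s6}; Z2 = {s1, s3, s6}; Z3 = {s3, s6}; fixed.
Sat(AG (recv ∨ done)) = {s3, s6}
AF (AG (recv ∨ done)): least fixpoint, start Z0 = {s3, s6}, add states with every successor in Z. Already a fixed point.
Sat(AF (AG (recv ∨ done))) = {s3, s6}
|Sat(AF (AG (recv ∨ done)))| = |{s3, s6}| = 2.

2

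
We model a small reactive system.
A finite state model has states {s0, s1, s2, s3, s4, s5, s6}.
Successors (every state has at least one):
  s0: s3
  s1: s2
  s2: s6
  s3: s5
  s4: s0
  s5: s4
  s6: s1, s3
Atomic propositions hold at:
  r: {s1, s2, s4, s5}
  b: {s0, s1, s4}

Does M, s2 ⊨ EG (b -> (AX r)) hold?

Sat(AX r) = {s : every successor in {s1, s2, s4, s5}} = {s1, s3, s5}
Sat(b -> (AX r)) = {s1, s2, s3, s5, s6}
EG (b -> (AX r)): greatest fixpoint, start Z0 = {s1, s2, s3, s5, s6}, keep only states in Sat with some successor in Z. Z1 = {s1, s2, s3, s6}; Z2 = {s1, s2, s6}; fixed.
Sat(EG (b -> (AX r))) = {s1, s2, s6}
s2 ∈ Sat(EG (b -> (AX r))) = {s1, s2, s6}, so the formula holds at s2.

Yes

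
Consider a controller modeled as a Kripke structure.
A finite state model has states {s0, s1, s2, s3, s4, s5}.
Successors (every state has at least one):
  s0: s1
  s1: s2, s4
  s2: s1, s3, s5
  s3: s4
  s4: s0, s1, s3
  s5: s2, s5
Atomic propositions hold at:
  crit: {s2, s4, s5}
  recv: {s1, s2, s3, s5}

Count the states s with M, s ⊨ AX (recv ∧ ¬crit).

Sat(¬crit) = {s0, s1, s3}
Sat(recv ∧ ¬crit) = {s1, s3}
Sat(AX (recv ∧ ¬crit)) = {s : every successor in {s1, s3}} = {s0}
|Sat(AX (recv ∧ ¬crit))| = |{s0}| = 1.

1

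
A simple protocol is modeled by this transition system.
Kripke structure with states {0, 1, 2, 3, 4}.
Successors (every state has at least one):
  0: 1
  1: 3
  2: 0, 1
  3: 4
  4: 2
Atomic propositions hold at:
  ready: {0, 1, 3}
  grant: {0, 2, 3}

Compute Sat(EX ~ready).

Sat(~ready) = {2, 4}
Sat(EX ~ready) = {s : some successor in {2, 4}} = {3, 4}

{3, 4}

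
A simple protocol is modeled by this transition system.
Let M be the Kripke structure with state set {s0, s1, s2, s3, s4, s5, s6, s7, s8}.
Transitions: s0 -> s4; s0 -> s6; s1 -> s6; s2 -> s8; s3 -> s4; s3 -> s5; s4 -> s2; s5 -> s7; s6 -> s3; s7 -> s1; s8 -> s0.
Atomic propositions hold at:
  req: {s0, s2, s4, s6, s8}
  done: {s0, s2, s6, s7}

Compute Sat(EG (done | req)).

Sat(done | req) = {s0, s2, s4, s6, s7, s8}
EG (done | req): greatest fixpoint, start Z0 = {s0, s2, s4, s6, s7, s8}, keep only states in Sat with some successor in Z. Z1 = {s0, s2, s4, s8}; fixed.
Sat(EG (done | req)) = {s0, s2, s4, s8}

{s0, s2, s4, s8}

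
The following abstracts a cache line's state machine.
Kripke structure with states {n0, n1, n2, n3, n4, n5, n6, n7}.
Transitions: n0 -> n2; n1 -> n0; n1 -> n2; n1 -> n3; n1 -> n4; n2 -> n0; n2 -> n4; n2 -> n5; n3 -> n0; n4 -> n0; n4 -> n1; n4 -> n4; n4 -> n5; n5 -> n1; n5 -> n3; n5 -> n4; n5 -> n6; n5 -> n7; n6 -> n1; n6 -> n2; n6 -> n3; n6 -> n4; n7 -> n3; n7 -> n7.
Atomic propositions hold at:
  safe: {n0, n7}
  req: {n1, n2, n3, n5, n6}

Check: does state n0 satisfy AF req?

AF req: least fixpoint, start Z0 = {n1, n2, n3, n5, n6}, add states with every successor in Z. Z1 = {n0, n1, n2, n3, n5, n6}; fixed.
Sat(AF req) = {n0, n1, n2, n3, n5, n6}
n0 ∈ Sat(AF req) = {n0, n1, n2, n3, n5, n6}, so the formula holds at n0.

Yes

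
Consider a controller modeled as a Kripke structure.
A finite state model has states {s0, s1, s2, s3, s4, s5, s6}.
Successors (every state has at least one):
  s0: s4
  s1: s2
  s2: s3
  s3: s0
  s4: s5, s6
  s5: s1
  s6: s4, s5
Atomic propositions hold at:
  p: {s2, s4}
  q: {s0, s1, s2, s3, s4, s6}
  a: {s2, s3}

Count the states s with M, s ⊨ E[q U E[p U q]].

6

E[p U q]: least fixpoint, start Z0 = Sat(q) = {s0, s1, s2, s3, s4, s6}, add states in Sat(p) with some successor in Z. Already a fixed point.
Sat(E[p U q]) = {s0, s1, s2, s3, s4, s6}
E[q U E[p U q]]: least fixpoint, start Z0 = Sat(E[p U q]) = {s0, s1, s2, s3, s4, s6}, add states in Sat(q) with some successor in Z. Already a fixed point.
Sat(E[q U E[p U q]]) = {s0, s1, s2, s3, s4, s6}
|Sat(E[q U E[p U q]])| = |{s0, s1, s2, s3, s4, s6}| = 6.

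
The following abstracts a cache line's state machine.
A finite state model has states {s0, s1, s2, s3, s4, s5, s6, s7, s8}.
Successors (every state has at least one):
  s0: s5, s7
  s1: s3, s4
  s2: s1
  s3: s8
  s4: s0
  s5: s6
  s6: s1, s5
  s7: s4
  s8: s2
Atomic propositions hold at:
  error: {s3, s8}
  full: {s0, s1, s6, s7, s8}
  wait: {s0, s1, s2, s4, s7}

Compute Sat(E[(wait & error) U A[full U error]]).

{s3, s8}

Sat(wait & error) = ∅
A[full U error]: least fixpoint, start Z0 = Sat(error) = {s3, s8}, add states in Sat(full) with every successor in Z. Already a fixed point.
Sat(A[full U error]) = {s3, s8}
E[(wait & error) U A[full U error]]: least fixpoint, start Z0 = Sat(A[full U error]) = {s3, s8}, add states in Sat(wait & error) with some successor in Z. Already a fixed point.
Sat(E[(wait & error) U A[full U error]]) = {s3, s8}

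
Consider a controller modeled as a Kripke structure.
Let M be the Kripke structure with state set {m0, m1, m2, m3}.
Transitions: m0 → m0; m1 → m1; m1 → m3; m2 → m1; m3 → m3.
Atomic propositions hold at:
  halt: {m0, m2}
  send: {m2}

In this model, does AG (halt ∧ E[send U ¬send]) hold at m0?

Yes

Sat(¬send) = {m0, m1, m3}
E[send U ¬send]: least fixpoint, start Z0 = Sat(¬send) = {m0, m1, m3}, add states in Sat(send) with some successor in Z. Z1 = {m0, m1, m2, m3}; fixed.
Sat(E[send U ¬send]) = {m0, m1, m2, m3}
Sat(halt ∧ E[send U ¬send]) = {m0, m2}
AG (halt ∧ E[send U ¬send]): greatest fixpoint, start Z0 = {m0, m2}, keep only states in Sat with every successor in Z. Z1 = {m0}; fixed.
Sat(AG (halt ∧ E[send U ¬send])) = {m0}
m0 ∈ Sat(AG (halt ∧ E[send U ¬send])) = {m0}, so the formula holds at m0.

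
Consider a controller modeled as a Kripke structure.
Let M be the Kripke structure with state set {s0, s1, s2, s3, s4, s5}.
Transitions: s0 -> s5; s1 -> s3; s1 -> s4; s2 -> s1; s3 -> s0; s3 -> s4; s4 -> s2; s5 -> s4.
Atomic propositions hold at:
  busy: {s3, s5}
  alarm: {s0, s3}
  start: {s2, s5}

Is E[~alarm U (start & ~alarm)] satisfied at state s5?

Yes

Sat(~alarm) = {s1, s2, s4, s5}
Sat(start & ~alarm) = {s2, s5}
E[~alarm U (start & ~alarm)]: least fixpoint, start Z0 = Sat((start & ~alarm)) = {s2, s5}, add states in Sat(~alarm) with some successor in Z. Z1 = {s2, s4, s5}; Z2 = {s1, s2, s4, s5}; fixed.
Sat(E[~alarm U (start & ~alarm)]) = {s1, s2, s4, s5}
s5 ∈ Sat(E[~alarm U (start & ~alarm)]) = {s1, s2, s4, s5}, so the formula holds at s5.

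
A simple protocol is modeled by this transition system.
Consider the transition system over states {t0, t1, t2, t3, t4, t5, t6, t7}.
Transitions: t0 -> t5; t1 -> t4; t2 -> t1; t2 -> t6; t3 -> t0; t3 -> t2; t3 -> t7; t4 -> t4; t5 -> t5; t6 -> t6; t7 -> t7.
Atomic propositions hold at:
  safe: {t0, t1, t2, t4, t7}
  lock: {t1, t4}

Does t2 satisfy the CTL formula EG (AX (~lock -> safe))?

Sat(~lock) = {t0, t2, t3, t5, t6, t7}
Sat(~lock -> safe) = {t0, t1, t2, t4, t7}
Sat(AX (~lock -> safe)) = {s : every successor in {t0, t1, t2, t4, t7}} = {t1, t3, t4, t7}
EG (AX (~lock -> safe)): greatest fixpoint, start Z0 = {t1, t3, t4, t7}, keep only states in Sat with some successor in Z. Already a fixed point.
Sat(EG (AX (~lock -> safe))) = {t1, t3, t4, t7}
t2 ∉ Sat(EG (AX (~lock -> safe))) = {t1, t3, t4, t7}, so the formula does not hold at t2.

No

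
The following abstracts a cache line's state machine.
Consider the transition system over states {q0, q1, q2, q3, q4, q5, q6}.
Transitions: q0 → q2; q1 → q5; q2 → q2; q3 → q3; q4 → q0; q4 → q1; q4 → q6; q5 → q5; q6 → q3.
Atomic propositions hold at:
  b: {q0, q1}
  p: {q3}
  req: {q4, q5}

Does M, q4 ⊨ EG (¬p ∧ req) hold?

Sat(¬p) = {q0, q1, q2, q4, q5, q6}
Sat(¬p ∧ req) = {q4, q5}
EG (¬p ∧ req): greatest fixpoint, start Z0 = {q4, q5}, keep only states in Sat with some successor in Z. Z1 = {q5}; fixed.
Sat(EG (¬p ∧ req)) = {q5}
q4 ∉ Sat(EG (¬p ∧ req)) = {q5}, so the formula does not hold at q4.

No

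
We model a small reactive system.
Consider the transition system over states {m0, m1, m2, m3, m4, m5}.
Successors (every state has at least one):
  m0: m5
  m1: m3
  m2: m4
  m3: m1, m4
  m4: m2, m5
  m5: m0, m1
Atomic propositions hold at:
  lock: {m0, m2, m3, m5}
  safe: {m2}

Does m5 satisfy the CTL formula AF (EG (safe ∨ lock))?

Sat(safe ∨ lock) = {m0, m2, m3, m5}
EG (safe ∨ lock): greatest fixpoint, start Z0 = {m0, m2, m3, m5}, keep only states in Sat with some successor in Z. Z1 = {m0, m5}; fixed.
Sat(EG (safe ∨ lock)) = {m0, m5}
AF (EG (safe ∨ lock)): least fixpoint, start Z0 = {m0, m5}, add states with every successor in Z. Already a fixed point.
Sat(AF (EG (safe ∨ lock))) = {m0, m5}
m5 ∈ Sat(AF (EG (safe ∨ lock))) = {m0, m5}, so the formula holds at m5.

Yes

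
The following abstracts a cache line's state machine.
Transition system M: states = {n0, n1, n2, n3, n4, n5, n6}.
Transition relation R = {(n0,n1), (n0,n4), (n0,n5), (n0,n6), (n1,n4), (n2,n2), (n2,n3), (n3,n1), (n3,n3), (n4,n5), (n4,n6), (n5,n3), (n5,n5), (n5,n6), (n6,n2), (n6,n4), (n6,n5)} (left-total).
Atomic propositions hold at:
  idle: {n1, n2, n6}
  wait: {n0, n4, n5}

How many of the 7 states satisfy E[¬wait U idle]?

4

Sat(¬wait) = {n1, n2, n3, n6}
E[¬wait U idle]: least fixpoint, start Z0 = Sat(idle) = {n1, n2, n6}, add states in Sat(¬wait) with some successor in Z. Z1 = {n1, n2, n3, n6}; fixed.
Sat(E[¬wait U idle]) = {n1, n2, n3, n6}
|Sat(E[¬wait U idle])| = |{n1, n2, n3, n6}| = 4.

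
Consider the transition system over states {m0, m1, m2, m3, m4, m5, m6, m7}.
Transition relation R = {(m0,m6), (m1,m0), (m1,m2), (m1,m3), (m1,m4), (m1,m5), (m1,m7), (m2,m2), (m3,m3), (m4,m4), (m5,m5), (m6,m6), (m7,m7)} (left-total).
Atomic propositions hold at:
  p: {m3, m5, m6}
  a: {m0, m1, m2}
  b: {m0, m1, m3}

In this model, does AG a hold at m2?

Yes

AG a: greatest fixpoint, start Z0 = {m0, m1, m2}, keep only states in Sat with every successor in Z. Z1 = {m2}; fixed.
Sat(AG a) = {m2}
m2 ∈ Sat(AG a) = {m2}, so the formula holds at m2.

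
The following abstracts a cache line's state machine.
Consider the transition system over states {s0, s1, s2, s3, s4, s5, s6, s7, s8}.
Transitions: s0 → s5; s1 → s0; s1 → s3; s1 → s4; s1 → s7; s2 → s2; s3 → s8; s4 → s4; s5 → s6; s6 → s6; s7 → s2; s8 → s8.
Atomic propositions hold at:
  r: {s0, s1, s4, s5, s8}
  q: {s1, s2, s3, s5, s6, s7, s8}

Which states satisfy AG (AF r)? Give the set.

{s3, s4, s8}

AF r: least fixpoint, start Z0 = {s0, s1, s4, s5, s8}, add states with every successor in Z. Z1 = {s0, s1, s3, s4, s5, s8}; fixed.
Sat(AF r) = {s0, s1, s3, s4, s5, s8}
AG (AF r): greatest fixpoint, start Z0 = {s0, s1, s3, s4, s5, s8}, keep only states in Sat with every successor in Z. Z1 = {s0, s3, s4, s8}; Z2 = {s3, s4, s8}; fixed.
Sat(AG (AF r)) = {s3, s4, s8}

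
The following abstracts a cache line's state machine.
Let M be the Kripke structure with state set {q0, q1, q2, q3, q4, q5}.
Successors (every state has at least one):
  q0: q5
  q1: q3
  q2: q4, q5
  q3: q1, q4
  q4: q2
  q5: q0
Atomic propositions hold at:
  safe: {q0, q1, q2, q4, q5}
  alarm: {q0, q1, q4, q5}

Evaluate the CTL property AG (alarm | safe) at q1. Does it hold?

No

Sat(alarm | safe) = {q0, q1, q2, q4, q5}
AG (alarm | safe): greatest fixpoint, start Z0 = {q0, q1, q2, q4, q5}, keep only states in Sat with every successor in Z. Z1 = {q0, q2, q4, q5}; fixed.
Sat(AG (alarm | safe)) = {q0, q2, q4, q5}
q1 ∉ Sat(AG (alarm | safe)) = {q0, q2, q4, q5}, so the formula does not hold at q1.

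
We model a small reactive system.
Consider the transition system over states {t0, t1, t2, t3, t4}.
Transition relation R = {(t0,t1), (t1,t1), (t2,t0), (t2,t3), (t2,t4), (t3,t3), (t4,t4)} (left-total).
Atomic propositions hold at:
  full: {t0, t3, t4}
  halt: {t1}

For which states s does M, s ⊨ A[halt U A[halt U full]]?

{t0, t3, t4}

A[halt U full]: least fixpoint, start Z0 = Sat(full) = {t0, t3, t4}, add states in Sat(halt) with every successor in Z. Already a fixed point.
Sat(A[halt U full]) = {t0, t3, t4}
A[halt U A[halt U full]]: least fixpoint, start Z0 = Sat(A[halt U full]) = {t0, t3, t4}, add states in Sat(halt) with every successor in Z. Already a fixed point.
Sat(A[halt U A[halt U full]]) = {t0, t3, t4}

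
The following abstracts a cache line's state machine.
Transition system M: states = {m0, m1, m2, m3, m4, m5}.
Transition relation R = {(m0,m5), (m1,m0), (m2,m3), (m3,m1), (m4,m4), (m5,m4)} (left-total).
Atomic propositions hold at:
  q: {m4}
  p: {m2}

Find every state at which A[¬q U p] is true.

Sat(¬q) = {m0, m1, m2, m3, m5}
A[¬q U p]: least fixpoint, start Z0 = Sat(p) = {m2}, add states in Sat(¬q) with every successor in Z. Already a fixed point.
Sat(A[¬q U p]) = {m2}

{m2}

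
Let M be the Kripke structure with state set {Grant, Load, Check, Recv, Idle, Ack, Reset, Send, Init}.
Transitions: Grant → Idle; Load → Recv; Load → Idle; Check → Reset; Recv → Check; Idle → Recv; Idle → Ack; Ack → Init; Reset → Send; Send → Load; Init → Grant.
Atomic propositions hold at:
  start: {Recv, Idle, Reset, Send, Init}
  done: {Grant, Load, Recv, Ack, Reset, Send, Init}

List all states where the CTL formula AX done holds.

{Check, Idle, Ack, Reset, Send, Init}

Sat(AX done) = {s : every successor in {Grant, Load, Recv, Ack, Reset, Send, Init}} = {Check, Idle, Ack, Reset, Send, Init}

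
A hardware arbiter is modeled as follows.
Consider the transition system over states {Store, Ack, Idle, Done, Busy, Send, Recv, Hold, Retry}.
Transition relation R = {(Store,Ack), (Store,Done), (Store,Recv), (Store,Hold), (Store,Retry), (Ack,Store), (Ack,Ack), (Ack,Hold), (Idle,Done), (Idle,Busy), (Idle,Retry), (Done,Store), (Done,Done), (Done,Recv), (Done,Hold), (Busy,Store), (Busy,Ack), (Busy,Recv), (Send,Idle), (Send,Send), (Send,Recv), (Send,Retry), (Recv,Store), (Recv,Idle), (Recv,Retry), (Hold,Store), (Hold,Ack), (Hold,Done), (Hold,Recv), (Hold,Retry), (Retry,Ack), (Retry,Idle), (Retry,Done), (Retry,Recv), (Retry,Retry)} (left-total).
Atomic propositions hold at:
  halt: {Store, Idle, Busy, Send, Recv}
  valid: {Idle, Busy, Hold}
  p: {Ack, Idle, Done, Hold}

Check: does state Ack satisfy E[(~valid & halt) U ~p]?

No

Sat(~valid) = {Store, Ack, Done, Send, Recv, Retry}
Sat(~valid & halt) = {Store, Send, Recv}
Sat(~p) = {Store, Busy, Send, Recv, Retry}
E[(~valid & halt) U ~p]: least fixpoint, start Z0 = Sat(~p) = {Store, Busy, Send, Recv, Retry}, add states in Sat(~valid & halt) with some successor in Z. Already a fixed point.
Sat(E[(~valid & halt) U ~p]) = {Store, Busy, Send, Recv, Retry}
Ack ∉ Sat(E[(~valid & halt) U ~p]) = {Store, Busy, Send, Recv, Retry}, so the formula does not hold at Ack.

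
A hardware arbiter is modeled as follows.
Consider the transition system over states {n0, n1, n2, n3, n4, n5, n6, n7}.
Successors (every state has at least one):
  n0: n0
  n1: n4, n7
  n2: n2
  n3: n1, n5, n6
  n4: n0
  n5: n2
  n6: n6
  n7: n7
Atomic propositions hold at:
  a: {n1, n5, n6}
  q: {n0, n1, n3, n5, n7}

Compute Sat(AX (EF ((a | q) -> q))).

{n0, n1, n2, n4, n5, n7}

Sat(a | q) = {n0, n1, n3, n5, n6, n7}
Sat((a | q) -> q) = {n0, n1, n2, n3, n4, n5, n7}
EF ((a | q) -> q): least fixpoint, start Z0 = {n0, n1, n2, n3, n4, n5, n7}, add states with some successor in Z. Already a fixed point.
Sat(EF ((a | q) -> q)) = {n0, n1, n2, n3, n4, n5, n7}
Sat(AX (EF ((a | q) -> q))) = {s : every successor in {n0, n1, n2, n3, n4, n5, n7}} = {n0, n1, n2, n4, n5, n7}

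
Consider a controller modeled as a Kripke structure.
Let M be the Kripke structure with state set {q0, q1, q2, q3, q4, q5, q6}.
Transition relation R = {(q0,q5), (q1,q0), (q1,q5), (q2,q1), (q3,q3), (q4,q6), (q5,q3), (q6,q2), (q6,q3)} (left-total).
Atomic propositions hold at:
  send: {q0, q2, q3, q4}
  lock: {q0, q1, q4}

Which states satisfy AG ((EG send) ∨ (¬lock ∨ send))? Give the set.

{q0, q3, q5}

EG send: greatest fixpoint, start Z0 = {q0, q2, q3, q4}, keep only states in Sat with some successor in Z. Z1 = {q3}; fixed.
Sat(EG send) = {q3}
Sat(¬lock) = {q2, q3, q5, q6}
Sat(¬lock ∨ send) = {q0, q2, q3, q4, q5, q6}
Sat((EG send) ∨ (¬lock ∨ send)) = {q0, q2, q3, q4, q5, q6}
AG ((EG send) ∨ (¬lock ∨ send)): greatest fixpoint, start Z0 = {q0, q2, q3, q4, q5, q6}, keep only states in Sat with every successor in Z. Z1 = {q0, q3, q4, q5, q6}; Z2 = {q0, q3, q4, q5}; Z3 = {q0, q3, q5}; fixed.
Sat(AG ((EG send) ∨ (¬lock ∨ send))) = {q0, q3, q5}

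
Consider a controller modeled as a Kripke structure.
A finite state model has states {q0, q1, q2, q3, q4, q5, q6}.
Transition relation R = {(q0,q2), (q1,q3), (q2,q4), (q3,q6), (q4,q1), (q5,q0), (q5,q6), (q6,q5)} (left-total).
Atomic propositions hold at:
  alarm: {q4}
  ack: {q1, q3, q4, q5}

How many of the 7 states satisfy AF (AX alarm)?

2

Sat(AX alarm) = {s : every successor in {q4}} = {q2}
AF (AX alarm): least fixpoint, start Z0 = {q2}, add states with every successor in Z. Z1 = {q0, q2}; fixed.
Sat(AF (AX alarm)) = {q0, q2}
|Sat(AF (AX alarm))| = |{q0, q2}| = 2.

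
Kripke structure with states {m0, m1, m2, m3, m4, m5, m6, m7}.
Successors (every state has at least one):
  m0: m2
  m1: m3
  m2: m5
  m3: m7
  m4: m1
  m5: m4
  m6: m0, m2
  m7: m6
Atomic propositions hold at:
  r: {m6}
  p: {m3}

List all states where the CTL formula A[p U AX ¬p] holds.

Sat(¬p) = {m0, m1, m2, m4, m5, m6, m7}
Sat(AX ¬p) = {s : every successor in {m0, m1, m2, m4, m5, m6, m7}} = {m0, m2, m3, m4, m5, m6, m7}
A[p U AX ¬p]: least fixpoint, start Z0 = Sat(AX ¬p) = {m0, m2, m3, m4, m5, m6, m7}, add states in Sat(p) with every successor in Z. Already a fixed point.
Sat(A[p U AX ¬p]) = {m0, m2, m3, m4, m5, m6, m7}

{m0, m2, m3, m4, m5, m6, m7}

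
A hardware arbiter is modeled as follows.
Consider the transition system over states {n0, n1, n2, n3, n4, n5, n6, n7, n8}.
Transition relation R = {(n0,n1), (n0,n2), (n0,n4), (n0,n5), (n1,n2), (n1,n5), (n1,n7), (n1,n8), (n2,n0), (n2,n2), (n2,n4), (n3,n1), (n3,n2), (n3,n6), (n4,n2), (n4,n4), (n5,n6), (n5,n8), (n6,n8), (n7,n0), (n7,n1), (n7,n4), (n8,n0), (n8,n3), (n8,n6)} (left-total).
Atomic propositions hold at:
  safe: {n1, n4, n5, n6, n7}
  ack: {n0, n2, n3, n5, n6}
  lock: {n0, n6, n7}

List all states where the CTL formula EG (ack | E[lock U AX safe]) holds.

{n0, n2, n3}

Sat(AX safe) = {s : every successor in {n1, n4, n5, n6, n7}} = ∅
E[lock U AX safe]: least fixpoint, start Z0 = Sat(AX safe) = ∅, add states in Sat(lock) with some successor in Z. Already a fixed point.
Sat(E[lock U AX safe]) = ∅
Sat(ack | E[lock U AX safe]) = {n0, n2, n3, n5, n6}
EG (ack | E[lock U AX safe]): greatest fixpoint, start Z0 = {n0, n2, n3, n5, n6}, keep only states in Sat with some successor in Z. Z1 = {n0, n2, n3, n5}; Z2 = {n0, n2, n3}; fixed.
Sat(EG (ack | E[lock U AX safe])) = {n0, n2, n3}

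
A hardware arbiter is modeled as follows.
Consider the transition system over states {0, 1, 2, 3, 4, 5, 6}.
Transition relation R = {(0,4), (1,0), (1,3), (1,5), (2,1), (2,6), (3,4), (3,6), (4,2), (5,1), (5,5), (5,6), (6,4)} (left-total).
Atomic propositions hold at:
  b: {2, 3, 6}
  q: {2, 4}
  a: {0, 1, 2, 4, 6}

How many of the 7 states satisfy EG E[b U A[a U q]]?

5

A[a U q]: least fixpoint, start Z0 = Sat(q) = {2, 4}, add states in Sat(a) with every successor in Z. Z1 = {0, 2, 4, 6}; fixed.
Sat(A[a U q]) = {0, 2, 4, 6}
E[b U A[a U q]]: least fixpoint, start Z0 = Sat(A[a U q]) = {0, 2, 4, 6}, add states in Sat(b) with some successor in Z. Z1 = {0, 2, 3, 4, 6}; fixed.
Sat(E[b U A[a U q]]) = {0, 2, 3, 4, 6}
EG E[b U A[a U q]]: greatest fixpoint, start Z0 = {0, 2, 3, 4, 6}, keep only states in Sat with some successor in Z. Already a fixed point.
Sat(EG E[b U A[a U q]]) = {0, 2, 3, 4, 6}
|Sat(EG E[b U A[a U q]])| = |{0, 2, 3, 4, 6}| = 5.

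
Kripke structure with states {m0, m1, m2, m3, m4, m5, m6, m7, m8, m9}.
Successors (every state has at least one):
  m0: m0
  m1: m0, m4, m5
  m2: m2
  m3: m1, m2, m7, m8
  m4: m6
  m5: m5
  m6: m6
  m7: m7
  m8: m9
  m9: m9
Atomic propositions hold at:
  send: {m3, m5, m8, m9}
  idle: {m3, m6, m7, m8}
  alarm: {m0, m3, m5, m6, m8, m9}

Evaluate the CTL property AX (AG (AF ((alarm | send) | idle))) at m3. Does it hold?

No

Sat(alarm | send) = {m0, m3, m5, m6, m8, m9}
Sat((alarm | send) | idle) = {m0, m3, m5, m6, m7, m8, m9}
AF ((alarm | send) | idle): least fixpoint, start Z0 = {m0, m3, m5, m6, m7, m8, m9}, add states with every successor in Z. Z1 = {m0, m3, m4, m5, m6, m7, m8, m9}; Z2 = {m0, m1, m3, m4, m5, m6, m7, m8, m9}; fixed.
Sat(AF ((alarm | send) | idle)) = {m0, m1, m3, m4, m5, m6, m7, m8, m9}
AG (AF ((alarm | send) | idle)): greatest fixpoint, start Z0 = {m0, m1, m3, m4, m5, m6, m7, m8, m9}, keep only states in Sat with every successor in Z. Z1 = {m0, m1, m4, m5, m6, m7, m8, m9}; fixed.
Sat(AG (AF ((alarm | send) | idle))) = {m0, m1, m4, m5, m6, m7, m8, m9}
Sat(AX (AG (AF ((alarm | send) | idle)))) = {s : every successor in {m0, m1, m4, m5, m6, m7, m8, m9}} = {m0, m1, m4, m5, m6, m7, m8, m9}
m3 ∉ Sat(AX (AG (AF ((alarm | send) | idle)))) = {m0, m1, m4, m5, m6, m7, m8, m9}, so the formula does not hold at m3.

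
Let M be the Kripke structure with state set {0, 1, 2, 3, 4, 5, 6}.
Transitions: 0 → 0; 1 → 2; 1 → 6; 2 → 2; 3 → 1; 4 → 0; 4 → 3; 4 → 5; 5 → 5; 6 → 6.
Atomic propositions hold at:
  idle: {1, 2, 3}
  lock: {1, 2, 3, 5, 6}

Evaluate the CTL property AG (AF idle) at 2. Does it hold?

Yes

AF idle: least fixpoint, start Z0 = {1, 2, 3}, add states with every successor in Z. Already a fixed point.
Sat(AF idle) = {1, 2, 3}
AG (AF idle): greatest fixpoint, start Z0 = {1, 2, 3}, keep only states in Sat with every successor in Z. Z1 = {2, 3}; Z2 = {2}; fixed.
Sat(AG (AF idle)) = {2}
2 ∈ Sat(AG (AF idle)) = {2}, so the formula holds at 2.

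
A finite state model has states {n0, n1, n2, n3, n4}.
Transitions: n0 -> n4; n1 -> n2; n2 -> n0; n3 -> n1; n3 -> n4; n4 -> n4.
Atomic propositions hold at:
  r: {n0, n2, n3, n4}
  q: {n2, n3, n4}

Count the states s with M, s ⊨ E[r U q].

4

E[r U q]: least fixpoint, start Z0 = Sat(q) = {n2, n3, n4}, add states in Sat(r) with some successor in Z. Z1 = {n0, n2, n3, n4}; fixed.
Sat(E[r U q]) = {n0, n2, n3, n4}
|Sat(E[r U q])| = |{n0, n2, n3, n4}| = 4.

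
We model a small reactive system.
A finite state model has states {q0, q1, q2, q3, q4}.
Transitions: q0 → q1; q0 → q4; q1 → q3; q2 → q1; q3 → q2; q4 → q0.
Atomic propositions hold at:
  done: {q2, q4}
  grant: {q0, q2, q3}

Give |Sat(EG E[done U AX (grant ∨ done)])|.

3

Sat(grant ∨ done) = {q0, q2, q3, q4}
Sat(AX (grant ∨ done)) = {s : every successor in {q0, q2, q3, q4}} = {q1, q3, q4}
E[done U AX (grant ∨ done)]: least fixpoint, start Z0 = Sat(AX (grant ∨ done)) = {q1, q3, q4}, add states in Sat(done) with some successor in Z. Z1 = {q1, q2, q3, q4}; fixed.
Sat(E[done U AX (grant ∨ done)]) = {q1, q2, q3, q4}
EG E[done U AX (grant ∨ done)]: greatest fixpoint, start Z0 = {q1, q2, q3, q4}, keep only states in Sat with some successor in Z. Z1 = {q1, q2, q3}; fixed.
Sat(EG E[done U AX (grant ∨ done)]) = {q1, q2, q3}
|Sat(EG E[done U AX (grant ∨ done)])| = |{q1, q2, q3}| = 3.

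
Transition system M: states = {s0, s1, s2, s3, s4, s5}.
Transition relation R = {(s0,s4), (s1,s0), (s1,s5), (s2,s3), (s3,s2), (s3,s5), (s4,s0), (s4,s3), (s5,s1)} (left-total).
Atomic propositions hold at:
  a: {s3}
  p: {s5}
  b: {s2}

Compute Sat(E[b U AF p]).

AF p: least fixpoint, start Z0 = {s5}, add states with every successor in Z. Already a fixed point.
Sat(AF p) = {s5}
E[b U AF p]: least fixpoint, start Z0 = Sat(AF p) = {s5}, add states in Sat(b) with some successor in Z. Already a fixed point.
Sat(E[b U AF p]) = {s5}

{s5}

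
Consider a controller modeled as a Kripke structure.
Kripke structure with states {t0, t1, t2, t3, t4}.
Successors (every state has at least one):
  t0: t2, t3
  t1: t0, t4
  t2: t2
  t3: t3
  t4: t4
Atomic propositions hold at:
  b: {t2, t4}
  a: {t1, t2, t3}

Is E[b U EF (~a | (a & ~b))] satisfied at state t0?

Sat(~a) = {t0, t4}
Sat(~b) = {t0, t1, t3}
Sat(a & ~b) = {t1, t3}
Sat(~a | (a & ~b)) = {t0, t1, t3, t4}
EF (~a | (a & ~b)): least fixpoint, start Z0 = {t0, t1, t3, t4}, add states with some successor in Z. Already a fixed point.
Sat(EF (~a | (a & ~b))) = {t0, t1, t3, t4}
E[b U EF (~a | (a & ~b))]: least fixpoint, start Z0 = Sat(EF (~a | (a & ~b))) = {t0, t1, t3, t4}, add states in Sat(b) with some successor in Z. Already a fixed point.
Sat(E[b U EF (~a | (a & ~b))]) = {t0, t1, t3, t4}
t0 ∈ Sat(E[b U EF (~a | (a & ~b))]) = {t0, t1, t3, t4}, so the formula holds at t0.

Yes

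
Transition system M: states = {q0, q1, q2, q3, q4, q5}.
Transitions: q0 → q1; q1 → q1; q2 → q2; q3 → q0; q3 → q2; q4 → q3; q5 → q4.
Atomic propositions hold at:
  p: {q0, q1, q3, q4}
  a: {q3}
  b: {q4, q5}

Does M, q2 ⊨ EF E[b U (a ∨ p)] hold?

No

Sat(a ∨ p) = {q0, q1, q3, q4}
E[b U (a ∨ p)]: least fixpoint, start Z0 = Sat((a ∨ p)) = {q0, q1, q3, q4}, add states in Sat(b) with some successor in Z. Z1 = {q0, q1, q3, q4, q5}; fixed.
Sat(E[b U (a ∨ p)]) = {q0, q1, q3, q4, q5}
EF E[b U (a ∨ p)]: least fixpoint, start Z0 = {q0, q1, q3, q4, q5}, add states with some successor in Z. Already a fixed point.
Sat(EF E[b U (a ∨ p)]) = {q0, q1, q3, q4, q5}
q2 ∉ Sat(EF E[b U (a ∨ p)]) = {q0, q1, q3, q4, q5}, so the formula does not hold at q2.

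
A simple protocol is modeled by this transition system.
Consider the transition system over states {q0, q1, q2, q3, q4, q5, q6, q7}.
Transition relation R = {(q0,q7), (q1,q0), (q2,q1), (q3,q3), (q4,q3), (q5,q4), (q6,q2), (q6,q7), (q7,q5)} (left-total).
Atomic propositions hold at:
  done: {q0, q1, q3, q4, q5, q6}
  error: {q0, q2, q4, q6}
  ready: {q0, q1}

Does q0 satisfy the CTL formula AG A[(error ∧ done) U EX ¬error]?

No

Sat(error ∧ done) = {q0, q4, q6}
Sat(¬error) = {q1, q3, q5, q7}
Sat(EX ¬error) = {s : some successor in {q1, q3, q5, q7}} = {q0, q2, q3, q4, q6, q7}
A[(error ∧ done) U EX ¬error]: least fixpoint, start Z0 = Sat(EX ¬error) = {q0, q2, q3, q4, q6, q7}, add states in Sat(error ∧ done) with every successor in Z. Already a fixed point.
Sat(A[(error ∧ done) U EX ¬error]) = {q0, q2, q3, q4, q6, q7}
AG A[(error ∧ done) U EX ¬error]: greatest fixpoint, start Z0 = {q0, q2, q3, q4, q6, q7}, keep only states in Sat with every successor in Z. Z1 = {q0, q3, q4, q6}; Z2 = {q3, q4}; fixed.
Sat(AG A[(error ∧ done) U EX ¬error]) = {q3, q4}
q0 ∉ Sat(AG A[(error ∧ done) U EX ¬error]) = {q3, q4}, so the formula does not hold at q0.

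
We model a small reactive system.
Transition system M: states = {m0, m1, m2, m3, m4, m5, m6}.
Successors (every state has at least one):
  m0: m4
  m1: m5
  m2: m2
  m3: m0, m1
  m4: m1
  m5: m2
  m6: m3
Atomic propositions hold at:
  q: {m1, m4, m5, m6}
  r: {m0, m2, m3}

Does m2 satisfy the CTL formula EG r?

EG r: greatest fixpoint, start Z0 = {m0, m2, m3}, keep only states in Sat with some successor in Z. Z1 = {m2, m3}; Z2 = {m2}; fixed.
Sat(EG r) = {m2}
m2 ∈ Sat(EG r) = {m2}, so the formula holds at m2.

Yes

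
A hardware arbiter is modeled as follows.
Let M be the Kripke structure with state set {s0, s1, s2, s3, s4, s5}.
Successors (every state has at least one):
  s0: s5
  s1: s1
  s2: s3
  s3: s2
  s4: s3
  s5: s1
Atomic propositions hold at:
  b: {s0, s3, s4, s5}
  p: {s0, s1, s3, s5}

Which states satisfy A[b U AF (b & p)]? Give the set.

Sat(b & p) = {s0, s3, s5}
AF (b & p): least fixpoint, start Z0 = {s0, s3, s5}, add states with every successor in Z. Z1 = {s0, s2, s3, s4, s5}; fixed.
Sat(AF (b & p)) = {s0, s2, s3, s4, s5}
A[b U AF (b & p)]: least fixpoint, start Z0 = Sat(AF (b & p)) = {s0, s2, s3, s4, s5}, add states in Sat(b) with every successor in Z. Already a fixed point.
Sat(A[b U AF (b & p)]) = {s0, s2, s3, s4, s5}

{s0, s2, s3, s4, s5}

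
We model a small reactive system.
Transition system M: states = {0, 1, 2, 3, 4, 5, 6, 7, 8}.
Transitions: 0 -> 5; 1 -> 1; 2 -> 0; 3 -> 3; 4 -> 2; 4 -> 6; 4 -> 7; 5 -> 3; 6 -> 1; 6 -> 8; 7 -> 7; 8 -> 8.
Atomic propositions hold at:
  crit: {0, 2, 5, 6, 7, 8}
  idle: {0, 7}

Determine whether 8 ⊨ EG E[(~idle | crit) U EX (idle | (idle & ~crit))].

No

Sat(~idle) = {1, 2, 3, 4, 5, 6, 8}
Sat(~idle | crit) = {0, 1, 2, 3, 4, 5, 6, 7, 8}
Sat(~crit) = {1, 3, 4}
Sat(idle & ~crit) = ∅
Sat(idle | (idle & ~crit)) = {0, 7}
Sat(EX (idle | (idle & ~crit))) = {s : some successor in {0, 7}} = {2, 4, 7}
E[(~idle | crit) U EX (idle | (idle & ~crit))]: least fixpoint, start Z0 = Sat(EX (idle | (idle & ~crit))) = {2, 4, 7}, add states in Sat(~idle | crit) with some successor in Z. Already a fixed point.
Sat(E[(~idle | crit) U EX (idle | (idle & ~crit))]) = {2, 4, 7}
EG E[(~idle | crit) U EX (idle | (idle & ~crit))]: greatest fixpoint, start Z0 = {2, 4, 7}, keep only states in Sat with some successor in Z. Z1 = {4, 7}; fixed.
Sat(EG E[(~idle | crit) U EX (idle | (idle & ~crit))]) = {4, 7}
8 ∉ Sat(EG E[(~idle | crit) U EX (idle | (idle & ~crit))]) = {4, 7}, so the formula does not hold at 8.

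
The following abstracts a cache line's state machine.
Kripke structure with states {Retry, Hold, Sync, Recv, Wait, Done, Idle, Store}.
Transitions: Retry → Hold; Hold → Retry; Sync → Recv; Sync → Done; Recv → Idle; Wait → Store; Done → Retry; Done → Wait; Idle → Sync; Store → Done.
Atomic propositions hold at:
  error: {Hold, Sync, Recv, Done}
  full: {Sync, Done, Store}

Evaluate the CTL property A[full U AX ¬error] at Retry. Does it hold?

No

Sat(¬error) = {Retry, Wait, Idle, Store}
Sat(AX ¬error) = {s : every successor in {Retry, Wait, Idle, Store}} = {Hold, Recv, Wait, Done}
A[full U AX ¬error]: least fixpoint, start Z0 = Sat(AX ¬error) = {Hold, Recv, Wait, Done}, add states in Sat(full) with every successor in Z. Z1 = {Hold, Sync, Recv, Wait, Done, Store}; fixed.
Sat(A[full U AX ¬error]) = {Hold, Sync, Recv, Wait, Done, Store}
Retry ∉ Sat(A[full U AX ¬error]) = {Hold, Sync, Recv, Wait, Done, Store}, so the formula does not hold at Retry.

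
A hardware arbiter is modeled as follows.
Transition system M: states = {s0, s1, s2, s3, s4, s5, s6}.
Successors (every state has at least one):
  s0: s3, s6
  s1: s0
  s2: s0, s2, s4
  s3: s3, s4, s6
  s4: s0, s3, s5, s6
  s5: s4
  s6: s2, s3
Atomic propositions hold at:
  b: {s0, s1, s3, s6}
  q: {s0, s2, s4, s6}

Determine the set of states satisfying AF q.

AF q: least fixpoint, start Z0 = {s0, s2, s4, s6}, add states with every successor in Z. Z1 = {s0, s1, s2, s4, s5, s6}; fixed.
Sat(AF q) = {s0, s1, s2, s4, s5, s6}

{s0, s1, s2, s4, s5, s6}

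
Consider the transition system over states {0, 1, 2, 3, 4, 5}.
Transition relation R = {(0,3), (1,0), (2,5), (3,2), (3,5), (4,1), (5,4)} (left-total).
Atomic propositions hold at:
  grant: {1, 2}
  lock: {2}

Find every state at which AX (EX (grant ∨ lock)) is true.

{0, 5}

Sat(grant ∨ lock) = {1, 2}
Sat(EX (grant ∨ lock)) = {s : some successor in {1, 2}} = {3, 4}
Sat(AX (EX (grant ∨ lock))) = {s : every successor in {3, 4}} = {0, 5}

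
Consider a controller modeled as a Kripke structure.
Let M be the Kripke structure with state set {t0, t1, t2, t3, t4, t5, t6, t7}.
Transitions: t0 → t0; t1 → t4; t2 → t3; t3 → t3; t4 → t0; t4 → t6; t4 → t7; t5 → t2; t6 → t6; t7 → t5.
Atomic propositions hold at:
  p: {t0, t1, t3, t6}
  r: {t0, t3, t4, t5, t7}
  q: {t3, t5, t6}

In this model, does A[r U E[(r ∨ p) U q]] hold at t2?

No

Sat(r ∨ p) = {t0, t1, t3, t4, t5, t6, t7}
E[(r ∨ p) U q]: least fixpoint, start Z0 = Sat(q) = {t3, t5, t6}, add states in Sat(r ∨ p) with some successor in Z. Z1 = {t3, t4, t5, t6, t7}; Z2 = {t1, t3, t4, t5, t6, t7}; fixed.
Sat(E[(r ∨ p) U q]) = {t1, t3, t4, t5, t6, t7}
A[r U E[(r ∨ p) U q]]: least fixpoint, start Z0 = Sat(E[(r ∨ p) U q]) = {t1, t3, t4, t5, t6, t7}, add states in Sat(r) with every successor in Z. Already a fixed point.
Sat(A[r U E[(r ∨ p) U q]]) = {t1, t3, t4, t5, t6, t7}
t2 ∉ Sat(A[r U E[(r ∨ p) U q]]) = {t1, t3, t4, t5, t6, t7}, so the formula does not hold at t2.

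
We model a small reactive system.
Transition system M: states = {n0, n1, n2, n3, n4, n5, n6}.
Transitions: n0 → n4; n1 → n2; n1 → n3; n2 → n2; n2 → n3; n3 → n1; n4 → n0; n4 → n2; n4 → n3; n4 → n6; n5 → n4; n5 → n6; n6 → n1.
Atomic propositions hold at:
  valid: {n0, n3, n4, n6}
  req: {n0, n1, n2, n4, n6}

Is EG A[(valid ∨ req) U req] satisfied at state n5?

Sat(valid ∨ req) = {n0, n1, n2, n3, n4, n6}
A[(valid ∨ req) U req]: least fixpoint, start Z0 = Sat(req) = {n0, n1, n2, n4, n6}, add states in Sat(valid ∨ req) with every successor in Z. Z1 = {n0, n1, n2, n3, n4, n6}; fixed.
Sat(A[(valid ∨ req) U req]) = {n0, n1, n2, n3, n4, n6}
EG A[(valid ∨ req) U req]: greatest fixpoint, start Z0 = {n0, n1, n2, n3, n4, n6}, keep only states in Sat with some successor in Z. Already a fixed point.
Sat(EG A[(valid ∨ req) U req]) = {n0, n1, n2, n3, n4, n6}
n5 ∉ Sat(EG A[(valid ∨ req) U req]) = {n0, n1, n2, n3, n4, n6}, so the formula does not hold at n5.

No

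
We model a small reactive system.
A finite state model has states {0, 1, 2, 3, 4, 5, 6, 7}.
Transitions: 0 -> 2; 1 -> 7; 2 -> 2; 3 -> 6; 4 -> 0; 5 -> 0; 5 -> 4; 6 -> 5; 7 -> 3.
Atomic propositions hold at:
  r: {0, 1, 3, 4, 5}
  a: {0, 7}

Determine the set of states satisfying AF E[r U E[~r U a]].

Sat(~r) = {2, 6, 7}
E[~r U a]: least fixpoint, start Z0 = Sat(a) = {0, 7}, add states in Sat(~r) with some successor in Z. Already a fixed point.
Sat(E[~r U a]) = {0, 7}
E[r U E[~r U a]]: least fixpoint, start Z0 = Sat(E[~r U a]) = {0, 7}, add states in Sat(r) with some successor in Z. Z1 = {0, 1, 4, 5, 7}; fixed.
Sat(E[r U E[~r U a]]) = {0, 1, 4, 5, 7}
AF E[r U E[~r U a]]: least fixpoint, start Z0 = {0, 1, 4, 5, 7}, add states with every successor in Z. Z1 = {0, 1, 4, 5, 6, 7}; Z2 = {0, 1, 3, 4, 5, 6, 7}; fixed.
Sat(AF E[r U E[~r U a]]) = {0, 1, 3, 4, 5, 6, 7}

{0, 1, 3, 4, 5, 6, 7}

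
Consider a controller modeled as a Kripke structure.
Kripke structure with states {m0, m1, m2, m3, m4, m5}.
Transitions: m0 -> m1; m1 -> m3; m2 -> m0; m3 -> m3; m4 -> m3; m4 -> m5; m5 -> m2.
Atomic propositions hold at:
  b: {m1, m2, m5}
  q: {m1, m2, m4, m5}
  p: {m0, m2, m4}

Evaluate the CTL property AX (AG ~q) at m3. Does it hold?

Sat(~q) = {m0, m3}
AG ~q: greatest fixpoint, start Z0 = {m0, m3}, keep only states in Sat with every successor in Z. Z1 = {m3}; fixed.
Sat(AG ~q) = {m3}
Sat(AX (AG ~q)) = {s : every successor in {m3}} = {m1, m3}
m3 ∈ Sat(AX (AG ~q)) = {m1, m3}, so the formula holds at m3.

Yes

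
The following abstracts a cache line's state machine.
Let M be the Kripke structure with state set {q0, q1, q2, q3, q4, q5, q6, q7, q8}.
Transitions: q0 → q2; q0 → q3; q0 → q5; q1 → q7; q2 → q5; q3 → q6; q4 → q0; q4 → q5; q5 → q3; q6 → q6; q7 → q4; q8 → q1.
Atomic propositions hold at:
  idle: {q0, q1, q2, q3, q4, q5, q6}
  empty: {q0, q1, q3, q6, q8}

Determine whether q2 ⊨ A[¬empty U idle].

Sat(¬empty) = {q2, q4, q5, q7}
A[¬empty U idle]: least fixpoint, start Z0 = Sat(idle) = {q0, q1, q2, q3, q4, q5, q6}, add states in Sat(¬empty) with every successor in Z. Z1 = {q0, q1, q2, q3, q4, q5, q6, q7}; fixed.
Sat(A[¬empty U idle]) = {q0, q1, q2, q3, q4, q5, q6, q7}
q2 ∈ Sat(A[¬empty U idle]) = {q0, q1, q2, q3, q4, q5, q6, q7}, so the formula holds at q2.

Yes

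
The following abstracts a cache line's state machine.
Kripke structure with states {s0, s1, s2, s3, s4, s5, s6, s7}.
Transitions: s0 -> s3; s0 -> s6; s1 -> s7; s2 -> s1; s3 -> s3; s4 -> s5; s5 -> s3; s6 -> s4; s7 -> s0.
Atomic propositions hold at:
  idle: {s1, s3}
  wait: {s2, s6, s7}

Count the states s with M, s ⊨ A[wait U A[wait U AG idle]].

AG idle: greatest fixpoint, start Z0 = {s1, s3}, keep only states in Sat with every successor in Z. Z1 = {s3}; fixed.
Sat(AG idle) = {s3}
A[wait U AG idle]: least fixpoint, start Z0 = Sat(AG idle) = {s3}, add states in Sat(wait) with every successor in Z. Already a fixed point.
Sat(A[wait U AG idle]) = {s3}
A[wait U A[wait U AG idle]]: least fixpoint, start Z0 = Sat(A[wait U AG idle]) = {s3}, add states in Sat(wait) with every successor in Z. Already a fixed point.
Sat(A[wait U A[wait U AG idle]]) = {s3}
|Sat(A[wait U A[wait U AG idle]])| = |{s3}| = 1.

1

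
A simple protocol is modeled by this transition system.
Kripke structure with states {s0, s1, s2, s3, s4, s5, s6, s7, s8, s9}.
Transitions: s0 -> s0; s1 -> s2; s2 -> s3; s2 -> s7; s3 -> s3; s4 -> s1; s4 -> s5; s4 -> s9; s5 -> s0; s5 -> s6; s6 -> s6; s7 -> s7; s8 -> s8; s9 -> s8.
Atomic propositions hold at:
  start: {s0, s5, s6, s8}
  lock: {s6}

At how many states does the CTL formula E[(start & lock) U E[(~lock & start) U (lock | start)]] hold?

Sat(start & lock) = {s6}
Sat(~lock) = {s0, s1, s2, s3, s4, s5, s7, s8, s9}
Sat(~lock & start) = {s0, s5, s8}
Sat(lock | start) = {s0, s5, s6, s8}
E[(~lock & start) U (lock | start)]: least fixpoint, start Z0 = Sat((lock | start)) = {s0, s5, s6, s8}, add states in Sat(~lock & start) with some successor in Z. Already a fixed point.
Sat(E[(~lock & start) U (lock | start)]) = {s0, s5, s6, s8}
E[(start & lock) U E[(~lock & start) U (lock | start)]]: least fixpoint, start Z0 = Sat(E[(~lock & start) U (lock | start)]) = {s0, s5, s6, s8}, add states in Sat(start & lock) with some successor in Z. Already a fixed point.
Sat(E[(start & lock) U E[(~lock & start) U (lock | start)]]) = {s0, s5, s6, s8}
|Sat(E[(start & lock) U E[(~lock & start) U (lock | start)]])| = |{s0, s5, s6, s8}| = 4.

4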